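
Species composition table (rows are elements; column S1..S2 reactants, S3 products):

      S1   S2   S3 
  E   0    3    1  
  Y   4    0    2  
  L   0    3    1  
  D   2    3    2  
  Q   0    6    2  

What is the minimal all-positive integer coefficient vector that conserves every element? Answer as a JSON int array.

Coefficients: [3, 2, 6]

E: 3·0+2·3 = 6 | 6·1 = 6
Y: 3·4+2·0 = 12 | 6·2 = 12
L: 3·0+2·3 = 6 | 6·1 = 6
D: 3·2+2·3 = 12 | 6·2 = 12
Q: 3·0+2·6 = 12 | 6·2 = 12
gcd(3,2,6) = 1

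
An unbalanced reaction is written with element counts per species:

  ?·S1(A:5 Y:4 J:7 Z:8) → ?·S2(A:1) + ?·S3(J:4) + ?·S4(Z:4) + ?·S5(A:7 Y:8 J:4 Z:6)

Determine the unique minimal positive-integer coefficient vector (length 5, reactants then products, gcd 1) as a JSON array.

A: 4·5 = 20 | 6·1+5·0+5·0+2·7 = 20
Y: 4·4 = 16 | 6·0+5·0+5·0+2·8 = 16
J: 4·7 = 28 | 6·0+5·4+5·0+2·4 = 28
Z: 4·8 = 32 | 6·0+5·0+5·4+2·6 = 32
gcd(4,6,5,5,2) = 1

Coefficients: [4, 6, 5, 5, 2]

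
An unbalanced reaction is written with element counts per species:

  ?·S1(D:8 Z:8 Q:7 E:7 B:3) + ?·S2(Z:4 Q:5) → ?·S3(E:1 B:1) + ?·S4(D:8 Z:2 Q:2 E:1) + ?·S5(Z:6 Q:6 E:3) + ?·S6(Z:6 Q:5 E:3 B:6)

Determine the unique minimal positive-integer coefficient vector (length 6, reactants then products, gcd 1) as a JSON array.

D: 4·8+3·0 = 32 | 6·0+4·8+5·0+1·0 = 32
Z: 4·8+3·4 = 44 | 6·0+4·2+5·6+1·6 = 44
Q: 4·7+3·5 = 43 | 6·0+4·2+5·6+1·5 = 43
E: 4·7+3·0 = 28 | 6·1+4·1+5·3+1·3 = 28
B: 4·3+3·0 = 12 | 6·1+4·0+5·0+1·6 = 12
gcd(4,3,6,4,5,1) = 1

Coefficients: [4, 3, 6, 4, 5, 1]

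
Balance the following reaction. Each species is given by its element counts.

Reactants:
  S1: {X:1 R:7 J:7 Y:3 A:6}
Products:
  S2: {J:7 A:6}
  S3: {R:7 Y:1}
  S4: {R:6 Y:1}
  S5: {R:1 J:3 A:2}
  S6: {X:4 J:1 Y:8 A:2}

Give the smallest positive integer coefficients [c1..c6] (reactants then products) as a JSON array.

Coefficients: [4, 3, 2, 2, 2, 1]

X: 4·1 = 4 | 3·0+2·0+2·0+2·0+1·4 = 4
R: 4·7 = 28 | 3·0+2·7+2·6+2·1+1·0 = 28
J: 4·7 = 28 | 3·7+2·0+2·0+2·3+1·1 = 28
Y: 4·3 = 12 | 3·0+2·1+2·1+2·0+1·8 = 12
A: 4·6 = 24 | 3·6+2·0+2·0+2·2+1·2 = 24
gcd(4,3,2,2,2,1) = 1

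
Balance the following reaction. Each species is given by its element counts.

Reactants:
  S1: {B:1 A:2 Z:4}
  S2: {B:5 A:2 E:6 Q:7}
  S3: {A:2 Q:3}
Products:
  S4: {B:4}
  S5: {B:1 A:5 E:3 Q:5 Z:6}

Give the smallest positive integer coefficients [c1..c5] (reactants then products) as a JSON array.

B: 6·1+2·5+2·0 = 16 | 3·4+4·1 = 16
A: 6·2+2·2+2·2 = 20 | 3·0+4·5 = 20
E: 6·0+2·6+2·0 = 12 | 3·0+4·3 = 12
Q: 6·0+2·7+2·3 = 20 | 3·0+4·5 = 20
Z: 6·4+2·0+2·0 = 24 | 3·0+4·6 = 24
gcd(6,2,2,3,4) = 1

Coefficients: [6, 2, 2, 3, 4]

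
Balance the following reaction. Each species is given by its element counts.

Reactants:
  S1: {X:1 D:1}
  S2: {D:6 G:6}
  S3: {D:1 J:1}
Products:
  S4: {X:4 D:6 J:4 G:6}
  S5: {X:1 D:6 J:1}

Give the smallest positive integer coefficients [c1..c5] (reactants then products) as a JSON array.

X: 6·1+1·0+6·0 = 6 | 1·4+2·1 = 6
D: 6·1+1·6+6·1 = 18 | 1·6+2·6 = 18
J: 6·0+1·0+6·1 = 6 | 1·4+2·1 = 6
G: 6·0+1·6+6·0 = 6 | 1·6+2·0 = 6
gcd(6,1,6,1,2) = 1

Coefficients: [6, 1, 6, 1, 2]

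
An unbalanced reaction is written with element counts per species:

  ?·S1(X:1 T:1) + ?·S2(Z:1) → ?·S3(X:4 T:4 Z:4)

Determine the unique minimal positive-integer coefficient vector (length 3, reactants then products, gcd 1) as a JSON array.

Coefficients: [4, 4, 1]

X: 4·1+4·0 = 4 | 1·4 = 4
T: 4·1+4·0 = 4 | 1·4 = 4
Z: 4·0+4·1 = 4 | 1·4 = 4
gcd(4,4,1) = 1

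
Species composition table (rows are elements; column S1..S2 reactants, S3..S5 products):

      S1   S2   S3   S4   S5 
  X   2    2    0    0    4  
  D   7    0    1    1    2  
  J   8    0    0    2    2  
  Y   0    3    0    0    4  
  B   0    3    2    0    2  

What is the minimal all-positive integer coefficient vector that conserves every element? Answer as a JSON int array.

Coefficients: [2, 4, 3, 5, 3]

X: 2·2+4·2 = 12 | 3·0+5·0+3·4 = 12
D: 2·7+4·0 = 14 | 3·1+5·1+3·2 = 14
J: 2·8+4·0 = 16 | 3·0+5·2+3·2 = 16
Y: 2·0+4·3 = 12 | 3·0+5·0+3·4 = 12
B: 2·0+4·3 = 12 | 3·2+5·0+3·2 = 12
gcd(2,4,3,5,3) = 1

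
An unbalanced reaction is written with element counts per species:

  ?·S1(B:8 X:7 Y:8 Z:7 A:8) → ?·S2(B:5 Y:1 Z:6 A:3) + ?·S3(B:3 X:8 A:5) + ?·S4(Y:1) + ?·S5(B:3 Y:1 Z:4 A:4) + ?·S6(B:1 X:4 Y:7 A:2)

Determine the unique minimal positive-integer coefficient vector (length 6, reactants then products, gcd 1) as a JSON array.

Coefficients: [4, 4, 2, 6, 1, 3]

B: 4·8 = 32 | 4·5+2·3+6·0+1·3+3·1 = 32
X: 4·7 = 28 | 4·0+2·8+6·0+1·0+3·4 = 28
Y: 4·8 = 32 | 4·1+2·0+6·1+1·1+3·7 = 32
Z: 4·7 = 28 | 4·6+2·0+6·0+1·4+3·0 = 28
A: 4·8 = 32 | 4·3+2·5+6·0+1·4+3·2 = 32
gcd(4,4,2,6,1,3) = 1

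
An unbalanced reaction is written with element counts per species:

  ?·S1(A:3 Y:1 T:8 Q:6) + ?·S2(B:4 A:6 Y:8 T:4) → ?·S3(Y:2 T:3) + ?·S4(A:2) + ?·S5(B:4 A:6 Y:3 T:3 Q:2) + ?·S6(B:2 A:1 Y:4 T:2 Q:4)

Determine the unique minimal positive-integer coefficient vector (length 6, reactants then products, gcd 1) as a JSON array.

B: 2·0+3·4 = 12 | 6·0+5·0+2·4+2·2 = 12
A: 2·3+3·6 = 24 | 6·0+5·2+2·6+2·1 = 24
Y: 2·1+3·8 = 26 | 6·2+5·0+2·3+2·4 = 26
T: 2·8+3·4 = 28 | 6·3+5·0+2·3+2·2 = 28
Q: 2·6+3·0 = 12 | 6·0+5·0+2·2+2·4 = 12
gcd(2,3,6,5,2,2) = 1

Coefficients: [2, 3, 6, 5, 2, 2]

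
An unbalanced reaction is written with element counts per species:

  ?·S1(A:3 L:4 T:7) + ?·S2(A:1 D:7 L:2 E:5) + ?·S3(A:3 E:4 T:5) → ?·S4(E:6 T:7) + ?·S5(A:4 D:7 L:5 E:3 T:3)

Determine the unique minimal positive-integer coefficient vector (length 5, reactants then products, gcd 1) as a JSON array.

A: 3·3+4·1+1·3 = 16 | 2·0+4·4 = 16
D: 3·0+4·7+1·0 = 28 | 2·0+4·7 = 28
L: 3·4+4·2+1·0 = 20 | 2·0+4·5 = 20
E: 3·0+4·5+1·4 = 24 | 2·6+4·3 = 24
T: 3·7+4·0+1·5 = 26 | 2·7+4·3 = 26
gcd(3,4,1,2,4) = 1

Coefficients: [3, 4, 1, 2, 4]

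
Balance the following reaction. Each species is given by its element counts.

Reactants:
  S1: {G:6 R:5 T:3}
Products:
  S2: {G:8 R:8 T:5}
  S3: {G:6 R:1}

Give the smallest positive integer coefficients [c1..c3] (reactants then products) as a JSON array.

Coefficients: [5, 3, 1]

G: 5·6 = 30 | 3·8+1·6 = 30
R: 5·5 = 25 | 3·8+1·1 = 25
T: 5·3 = 15 | 3·5+1·0 = 15
gcd(5,3,1) = 1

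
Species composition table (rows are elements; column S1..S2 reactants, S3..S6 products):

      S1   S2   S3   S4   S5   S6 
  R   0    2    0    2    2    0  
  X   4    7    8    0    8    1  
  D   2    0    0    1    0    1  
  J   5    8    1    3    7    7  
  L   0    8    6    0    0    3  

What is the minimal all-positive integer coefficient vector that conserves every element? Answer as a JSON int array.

R: 5·0+6·2 = 12 | 5·0+4·2+2·2+6·0 = 12
X: 5·4+6·7 = 62 | 5·8+4·0+2·8+6·1 = 62
D: 5·2+6·0 = 10 | 5·0+4·1+2·0+6·1 = 10
J: 5·5+6·8 = 73 | 5·1+4·3+2·7+6·7 = 73
L: 5·0+6·8 = 48 | 5·6+4·0+2·0+6·3 = 48
gcd(5,6,5,4,2,6) = 1

Coefficients: [5, 6, 5, 4, 2, 6]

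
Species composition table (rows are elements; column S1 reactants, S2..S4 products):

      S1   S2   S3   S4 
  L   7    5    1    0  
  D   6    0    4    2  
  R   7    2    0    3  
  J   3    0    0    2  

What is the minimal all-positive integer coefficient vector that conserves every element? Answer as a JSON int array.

L: 4·7 = 28 | 5·5+3·1+6·0 = 28
D: 4·6 = 24 | 5·0+3·4+6·2 = 24
R: 4·7 = 28 | 5·2+3·0+6·3 = 28
J: 4·3 = 12 | 5·0+3·0+6·2 = 12
gcd(4,5,3,6) = 1

Coefficients: [4, 5, 3, 6]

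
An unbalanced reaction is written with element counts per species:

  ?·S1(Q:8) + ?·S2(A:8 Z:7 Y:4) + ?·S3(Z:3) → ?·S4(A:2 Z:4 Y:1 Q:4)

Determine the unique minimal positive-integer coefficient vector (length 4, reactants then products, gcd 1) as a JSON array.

A: 2·0+1·8+3·0 = 8 | 4·2 = 8
Z: 2·0+1·7+3·3 = 16 | 4·4 = 16
Y: 2·0+1·4+3·0 = 4 | 4·1 = 4
Q: 2·8+1·0+3·0 = 16 | 4·4 = 16
gcd(2,1,3,4) = 1

Coefficients: [2, 1, 3, 4]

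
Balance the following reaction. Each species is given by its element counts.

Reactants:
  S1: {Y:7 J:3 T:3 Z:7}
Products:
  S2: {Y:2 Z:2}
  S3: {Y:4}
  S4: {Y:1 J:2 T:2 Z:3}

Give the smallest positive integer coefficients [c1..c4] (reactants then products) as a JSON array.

Y: 4·7 = 28 | 5·2+3·4+6·1 = 28
J: 4·3 = 12 | 5·0+3·0+6·2 = 12
T: 4·3 = 12 | 5·0+3·0+6·2 = 12
Z: 4·7 = 28 | 5·2+3·0+6·3 = 28
gcd(4,5,3,6) = 1

Coefficients: [4, 5, 3, 6]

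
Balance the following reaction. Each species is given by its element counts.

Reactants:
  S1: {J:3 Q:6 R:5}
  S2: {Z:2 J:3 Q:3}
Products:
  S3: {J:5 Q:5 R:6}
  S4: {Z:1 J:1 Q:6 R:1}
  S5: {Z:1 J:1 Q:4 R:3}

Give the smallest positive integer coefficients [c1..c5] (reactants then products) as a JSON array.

Z: 6·0+2·2 = 4 | 4·0+3·1+1·1 = 4
J: 6·3+2·3 = 24 | 4·5+3·1+1·1 = 24
Q: 6·6+2·3 = 42 | 4·5+3·6+1·4 = 42
R: 6·5+2·0 = 30 | 4·6+3·1+1·3 = 30
gcd(6,2,4,3,1) = 1

Coefficients: [6, 2, 4, 3, 1]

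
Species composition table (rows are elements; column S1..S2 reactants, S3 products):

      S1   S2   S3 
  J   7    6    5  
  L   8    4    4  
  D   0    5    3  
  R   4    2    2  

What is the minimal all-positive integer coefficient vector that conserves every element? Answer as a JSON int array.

Coefficients: [1, 3, 5]

J: 1·7+3·6 = 25 | 5·5 = 25
L: 1·8+3·4 = 20 | 5·4 = 20
D: 1·0+3·5 = 15 | 5·3 = 15
R: 1·4+3·2 = 10 | 5·2 = 10
gcd(1,3,5) = 1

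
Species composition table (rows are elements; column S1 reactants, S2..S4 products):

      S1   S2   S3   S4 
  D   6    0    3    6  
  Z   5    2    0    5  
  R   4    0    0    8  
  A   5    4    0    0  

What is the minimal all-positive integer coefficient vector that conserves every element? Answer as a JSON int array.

Coefficients: [4, 5, 4, 2]

D: 4·6 = 24 | 5·0+4·3+2·6 = 24
Z: 4·5 = 20 | 5·2+4·0+2·5 = 20
R: 4·4 = 16 | 5·0+4·0+2·8 = 16
A: 4·5 = 20 | 5·4+4·0+2·0 = 20
gcd(4,5,4,2) = 1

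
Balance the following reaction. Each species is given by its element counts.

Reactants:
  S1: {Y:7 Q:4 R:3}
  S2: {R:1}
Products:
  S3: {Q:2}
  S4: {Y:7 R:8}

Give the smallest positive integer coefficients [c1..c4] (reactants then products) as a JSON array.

Coefficients: [1, 5, 2, 1]

Y: 1·7+5·0 = 7 | 2·0+1·7 = 7
Q: 1·4+5·0 = 4 | 2·2+1·0 = 4
R: 1·3+5·1 = 8 | 2·0+1·8 = 8
gcd(1,5,2,1) = 1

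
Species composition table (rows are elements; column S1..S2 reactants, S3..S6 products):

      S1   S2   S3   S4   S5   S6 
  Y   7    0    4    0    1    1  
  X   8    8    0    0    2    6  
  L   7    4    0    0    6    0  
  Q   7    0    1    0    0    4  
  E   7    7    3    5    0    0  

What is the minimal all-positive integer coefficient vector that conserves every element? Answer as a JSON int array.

Y: 2·7+1·0 = 14 | 2·4+3·0+3·1+3·1 = 14
X: 2·8+1·8 = 24 | 2·0+3·0+3·2+3·6 = 24
L: 2·7+1·4 = 18 | 2·0+3·0+3·6+3·0 = 18
Q: 2·7+1·0 = 14 | 2·1+3·0+3·0+3·4 = 14
E: 2·7+1·7 = 21 | 2·3+3·5+3·0+3·0 = 21
gcd(2,1,2,3,3,3) = 1

Coefficients: [2, 1, 2, 3, 3, 3]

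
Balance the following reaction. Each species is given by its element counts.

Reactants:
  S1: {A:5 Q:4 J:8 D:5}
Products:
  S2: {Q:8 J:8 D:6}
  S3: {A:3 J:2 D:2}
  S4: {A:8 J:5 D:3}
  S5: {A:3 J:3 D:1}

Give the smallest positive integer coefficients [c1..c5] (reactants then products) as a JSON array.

Coefficients: [4, 2, 1, 1, 3]

A: 4·5 = 20 | 2·0+1·3+1·8+3·3 = 20
Q: 4·4 = 16 | 2·8+1·0+1·0+3·0 = 16
J: 4·8 = 32 | 2·8+1·2+1·5+3·3 = 32
D: 4·5 = 20 | 2·6+1·2+1·3+3·1 = 20
gcd(4,2,1,1,3) = 1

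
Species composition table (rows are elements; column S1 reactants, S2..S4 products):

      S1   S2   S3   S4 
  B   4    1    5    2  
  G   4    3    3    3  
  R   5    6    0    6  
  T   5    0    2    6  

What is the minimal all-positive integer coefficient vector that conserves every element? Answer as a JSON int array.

Coefficients: [6, 1, 3, 4]

B: 6·4 = 24 | 1·1+3·5+4·2 = 24
G: 6·4 = 24 | 1·3+3·3+4·3 = 24
R: 6·5 = 30 | 1·6+3·0+4·6 = 30
T: 6·5 = 30 | 1·0+3·2+4·6 = 30
gcd(6,1,3,4) = 1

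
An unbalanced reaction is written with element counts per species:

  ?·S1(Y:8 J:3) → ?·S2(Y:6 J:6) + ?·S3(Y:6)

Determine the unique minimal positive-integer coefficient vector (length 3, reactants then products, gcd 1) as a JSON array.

Y: 6·8 = 48 | 3·6+5·6 = 48
J: 6·3 = 18 | 3·6+5·0 = 18
gcd(6,3,5) = 1

Coefficients: [6, 3, 5]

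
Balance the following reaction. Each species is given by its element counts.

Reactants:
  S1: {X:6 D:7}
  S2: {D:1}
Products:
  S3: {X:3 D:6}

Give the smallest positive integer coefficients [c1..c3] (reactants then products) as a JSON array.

Coefficients: [1, 5, 2]

X: 1·6+5·0 = 6 | 2·3 = 6
D: 1·7+5·1 = 12 | 2·6 = 12
gcd(1,5,2) = 1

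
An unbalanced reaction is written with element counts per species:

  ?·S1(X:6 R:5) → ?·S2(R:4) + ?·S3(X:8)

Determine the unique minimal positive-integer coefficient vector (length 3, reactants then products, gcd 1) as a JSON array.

X: 4·6 = 24 | 5·0+3·8 = 24
R: 4·5 = 20 | 5·4+3·0 = 20
gcd(4,5,3) = 1

Coefficients: [4, 5, 3]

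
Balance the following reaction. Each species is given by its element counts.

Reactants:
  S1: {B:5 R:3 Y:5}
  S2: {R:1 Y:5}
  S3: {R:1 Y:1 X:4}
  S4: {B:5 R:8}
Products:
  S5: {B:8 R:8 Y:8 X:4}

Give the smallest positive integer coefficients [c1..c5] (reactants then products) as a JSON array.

B: 6·5+1·0+5·0+2·5 = 40 | 5·8 = 40
R: 6·3+1·1+5·1+2·8 = 40 | 5·8 = 40
Y: 6·5+1·5+5·1+2·0 = 40 | 5·8 = 40
X: 6·0+1·0+5·4+2·0 = 20 | 5·4 = 20
gcd(6,1,5,2,5) = 1

Coefficients: [6, 1, 5, 2, 5]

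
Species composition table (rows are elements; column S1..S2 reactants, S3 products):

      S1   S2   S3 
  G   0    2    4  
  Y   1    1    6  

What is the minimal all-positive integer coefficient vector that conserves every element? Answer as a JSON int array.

G: 4·0+2·2 = 4 | 1·4 = 4
Y: 4·1+2·1 = 6 | 1·6 = 6
gcd(4,2,1) = 1

Coefficients: [4, 2, 1]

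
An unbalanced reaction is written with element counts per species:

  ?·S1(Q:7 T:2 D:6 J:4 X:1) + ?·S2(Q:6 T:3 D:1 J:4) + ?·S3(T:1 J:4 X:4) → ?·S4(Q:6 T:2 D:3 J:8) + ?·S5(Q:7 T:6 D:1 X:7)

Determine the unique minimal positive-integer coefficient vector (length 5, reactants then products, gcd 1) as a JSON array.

Coefficients: [2, 5, 3, 5, 2]

Q: 2·7+5·6+3·0 = 44 | 5·6+2·7 = 44
T: 2·2+5·3+3·1 = 22 | 5·2+2·6 = 22
D: 2·6+5·1+3·0 = 17 | 5·3+2·1 = 17
J: 2·4+5·4+3·4 = 40 | 5·8+2·0 = 40
X: 2·1+5·0+3·4 = 14 | 5·0+2·7 = 14
gcd(2,5,3,5,2) = 1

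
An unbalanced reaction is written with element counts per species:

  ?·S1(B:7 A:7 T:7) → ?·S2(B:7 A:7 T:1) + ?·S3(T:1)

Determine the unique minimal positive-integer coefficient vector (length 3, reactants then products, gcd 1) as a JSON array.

Coefficients: [1, 1, 6]

B: 1·7 = 7 | 1·7+6·0 = 7
A: 1·7 = 7 | 1·7+6·0 = 7
T: 1·7 = 7 | 1·1+6·1 = 7
gcd(1,1,6) = 1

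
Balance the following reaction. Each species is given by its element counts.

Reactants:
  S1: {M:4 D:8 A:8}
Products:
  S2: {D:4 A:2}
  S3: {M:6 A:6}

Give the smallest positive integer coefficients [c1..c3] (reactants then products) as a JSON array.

M: 3·4 = 12 | 6·0+2·6 = 12
D: 3·8 = 24 | 6·4+2·0 = 24
A: 3·8 = 24 | 6·2+2·6 = 24
gcd(3,6,2) = 1

Coefficients: [3, 6, 2]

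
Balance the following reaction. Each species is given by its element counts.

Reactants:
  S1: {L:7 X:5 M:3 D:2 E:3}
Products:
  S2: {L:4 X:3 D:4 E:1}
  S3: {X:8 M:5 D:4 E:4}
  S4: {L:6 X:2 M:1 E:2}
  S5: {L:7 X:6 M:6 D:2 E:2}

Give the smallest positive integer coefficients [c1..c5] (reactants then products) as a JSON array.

Coefficients: [5, 1, 1, 4, 1]

L: 5·7 = 35 | 1·4+1·0+4·6+1·7 = 35
X: 5·5 = 25 | 1·3+1·8+4·2+1·6 = 25
M: 5·3 = 15 | 1·0+1·5+4·1+1·6 = 15
D: 5·2 = 10 | 1·4+1·4+4·0+1·2 = 10
E: 5·3 = 15 | 1·1+1·4+4·2+1·2 = 15
gcd(5,1,1,4,1) = 1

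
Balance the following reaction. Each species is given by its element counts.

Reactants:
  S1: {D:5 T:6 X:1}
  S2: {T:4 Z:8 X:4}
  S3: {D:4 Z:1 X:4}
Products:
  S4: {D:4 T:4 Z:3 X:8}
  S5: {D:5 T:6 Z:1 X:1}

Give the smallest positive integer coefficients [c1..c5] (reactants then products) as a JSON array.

D: 6·5+1·0+1·4 = 34 | 1·4+6·5 = 34
T: 6·6+1·4+1·0 = 40 | 1·4+6·6 = 40
Z: 6·0+1·8+1·1 = 9 | 1·3+6·1 = 9
X: 6·1+1·4+1·4 = 14 | 1·8+6·1 = 14
gcd(6,1,1,1,6) = 1

Coefficients: [6, 1, 1, 1, 6]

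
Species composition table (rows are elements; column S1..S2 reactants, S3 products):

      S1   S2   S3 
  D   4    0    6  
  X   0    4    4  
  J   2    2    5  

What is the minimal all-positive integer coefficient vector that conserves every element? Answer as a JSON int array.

Coefficients: [3, 2, 2]

D: 3·4+2·0 = 12 | 2·6 = 12
X: 3·0+2·4 = 8 | 2·4 = 8
J: 3·2+2·2 = 10 | 2·5 = 10
gcd(3,2,2) = 1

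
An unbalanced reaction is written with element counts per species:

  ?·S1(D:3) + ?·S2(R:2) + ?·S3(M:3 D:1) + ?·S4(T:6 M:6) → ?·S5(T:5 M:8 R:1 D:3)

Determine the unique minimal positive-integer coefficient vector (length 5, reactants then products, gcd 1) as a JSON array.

T: 4·0+3·0+6·0+5·6 = 30 | 6·5 = 30
M: 4·0+3·0+6·3+5·6 = 48 | 6·8 = 48
R: 4·0+3·2+6·0+5·0 = 6 | 6·1 = 6
D: 4·3+3·0+6·1+5·0 = 18 | 6·3 = 18
gcd(4,3,6,5,6) = 1

Coefficients: [4, 3, 6, 5, 6]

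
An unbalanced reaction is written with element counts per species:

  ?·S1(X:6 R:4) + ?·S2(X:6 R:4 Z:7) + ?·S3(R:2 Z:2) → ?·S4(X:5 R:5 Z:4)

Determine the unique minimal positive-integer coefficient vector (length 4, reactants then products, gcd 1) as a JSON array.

Coefficients: [3, 2, 5, 6]

X: 3·6+2·6+5·0 = 30 | 6·5 = 30
R: 3·4+2·4+5·2 = 30 | 6·5 = 30
Z: 3·0+2·7+5·2 = 24 | 6·4 = 24
gcd(3,2,5,6) = 1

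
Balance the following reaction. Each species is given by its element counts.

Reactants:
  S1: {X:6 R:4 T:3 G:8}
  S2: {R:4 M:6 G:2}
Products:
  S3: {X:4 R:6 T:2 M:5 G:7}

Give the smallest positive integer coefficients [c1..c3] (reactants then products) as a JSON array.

X: 4·6+5·0 = 24 | 6·4 = 24
R: 4·4+5·4 = 36 | 6·6 = 36
T: 4·3+5·0 = 12 | 6·2 = 12
M: 4·0+5·6 = 30 | 6·5 = 30
G: 4·8+5·2 = 42 | 6·7 = 42
gcd(4,5,6) = 1

Coefficients: [4, 5, 6]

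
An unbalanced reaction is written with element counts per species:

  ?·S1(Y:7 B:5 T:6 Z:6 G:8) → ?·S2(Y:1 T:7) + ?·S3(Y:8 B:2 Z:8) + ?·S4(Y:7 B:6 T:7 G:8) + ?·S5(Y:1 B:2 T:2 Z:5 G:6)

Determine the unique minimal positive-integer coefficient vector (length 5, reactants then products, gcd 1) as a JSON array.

Coefficients: [6, 1, 2, 3, 4]

Y: 6·7 = 42 | 1·1+2·8+3·7+4·1 = 42
B: 6·5 = 30 | 1·0+2·2+3·6+4·2 = 30
T: 6·6 = 36 | 1·7+2·0+3·7+4·2 = 36
Z: 6·6 = 36 | 1·0+2·8+3·0+4·5 = 36
G: 6·8 = 48 | 1·0+2·0+3·8+4·6 = 48
gcd(6,1,2,3,4) = 1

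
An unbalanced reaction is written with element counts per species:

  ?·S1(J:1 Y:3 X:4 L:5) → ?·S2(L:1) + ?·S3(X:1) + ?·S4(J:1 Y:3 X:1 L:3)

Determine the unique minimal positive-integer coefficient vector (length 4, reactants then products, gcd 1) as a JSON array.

J: 1·1 = 1 | 2·0+3·0+1·1 = 1
Y: 1·3 = 3 | 2·0+3·0+1·3 = 3
X: 1·4 = 4 | 2·0+3·1+1·1 = 4
L: 1·5 = 5 | 2·1+3·0+1·3 = 5
gcd(1,2,3,1) = 1

Coefficients: [1, 2, 3, 1]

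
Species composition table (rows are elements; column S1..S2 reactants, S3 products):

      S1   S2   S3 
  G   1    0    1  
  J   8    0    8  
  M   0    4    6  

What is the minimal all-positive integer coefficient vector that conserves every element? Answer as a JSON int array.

Coefficients: [2, 3, 2]

G: 2·1+3·0 = 2 | 2·1 = 2
J: 2·8+3·0 = 16 | 2·8 = 16
M: 2·0+3·4 = 12 | 2·6 = 12
gcd(2,3,2) = 1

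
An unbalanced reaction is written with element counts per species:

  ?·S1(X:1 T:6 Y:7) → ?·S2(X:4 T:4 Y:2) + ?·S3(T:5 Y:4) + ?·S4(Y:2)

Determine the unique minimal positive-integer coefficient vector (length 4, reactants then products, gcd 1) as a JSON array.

Coefficients: [4, 1, 4, 5]

X: 4·1 = 4 | 1·4+4·0+5·0 = 4
T: 4·6 = 24 | 1·4+4·5+5·0 = 24
Y: 4·7 = 28 | 1·2+4·4+5·2 = 28
gcd(4,1,4,5) = 1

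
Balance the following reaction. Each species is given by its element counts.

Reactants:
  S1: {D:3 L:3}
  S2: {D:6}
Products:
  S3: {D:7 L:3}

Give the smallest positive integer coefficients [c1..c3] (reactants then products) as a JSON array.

D: 3·3+2·6 = 21 | 3·7 = 21
L: 3·3+2·0 = 9 | 3·3 = 9
gcd(3,2,3) = 1

Coefficients: [3, 2, 3]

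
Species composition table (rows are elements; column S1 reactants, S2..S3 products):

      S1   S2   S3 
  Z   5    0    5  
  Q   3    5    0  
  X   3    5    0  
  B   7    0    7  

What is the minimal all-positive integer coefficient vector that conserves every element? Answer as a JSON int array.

Z: 5·5 = 25 | 3·0+5·5 = 25
Q: 5·3 = 15 | 3·5+5·0 = 15
X: 5·3 = 15 | 3·5+5·0 = 15
B: 5·7 = 35 | 3·0+5·7 = 35
gcd(5,3,5) = 1

Coefficients: [5, 3, 5]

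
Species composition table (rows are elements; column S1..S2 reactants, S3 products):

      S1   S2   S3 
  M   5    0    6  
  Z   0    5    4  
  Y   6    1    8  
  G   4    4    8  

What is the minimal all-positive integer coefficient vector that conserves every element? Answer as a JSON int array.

M: 6·5+4·0 = 30 | 5·6 = 30
Z: 6·0+4·5 = 20 | 5·4 = 20
Y: 6·6+4·1 = 40 | 5·8 = 40
G: 6·4+4·4 = 40 | 5·8 = 40
gcd(6,4,5) = 1

Coefficients: [6, 4, 5]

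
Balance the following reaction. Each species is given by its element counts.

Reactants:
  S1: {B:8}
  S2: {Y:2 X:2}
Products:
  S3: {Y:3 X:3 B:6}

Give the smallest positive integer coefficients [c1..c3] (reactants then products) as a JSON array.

Y: 3·0+6·2 = 12 | 4·3 = 12
X: 3·0+6·2 = 12 | 4·3 = 12
B: 3·8+6·0 = 24 | 4·6 = 24
gcd(3,6,4) = 1

Coefficients: [3, 6, 4]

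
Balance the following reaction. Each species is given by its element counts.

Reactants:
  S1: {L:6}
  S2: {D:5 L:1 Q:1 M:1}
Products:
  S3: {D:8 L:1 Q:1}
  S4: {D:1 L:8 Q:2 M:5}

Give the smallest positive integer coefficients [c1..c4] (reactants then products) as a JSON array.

Coefficients: [1, 5, 3, 1]

D: 1·0+5·5 = 25 | 3·8+1·1 = 25
L: 1·6+5·1 = 11 | 3·1+1·8 = 11
Q: 1·0+5·1 = 5 | 3·1+1·2 = 5
M: 1·0+5·1 = 5 | 3·0+1·5 = 5
gcd(1,5,3,1) = 1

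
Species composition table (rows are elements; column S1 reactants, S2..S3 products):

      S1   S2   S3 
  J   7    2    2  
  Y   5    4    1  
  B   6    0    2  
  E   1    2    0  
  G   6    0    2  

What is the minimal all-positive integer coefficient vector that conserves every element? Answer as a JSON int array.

Coefficients: [2, 1, 6]

J: 2·7 = 14 | 1·2+6·2 = 14
Y: 2·5 = 10 | 1·4+6·1 = 10
B: 2·6 = 12 | 1·0+6·2 = 12
E: 2·1 = 2 | 1·2+6·0 = 2
G: 2·6 = 12 | 1·0+6·2 = 12
gcd(2,1,6) = 1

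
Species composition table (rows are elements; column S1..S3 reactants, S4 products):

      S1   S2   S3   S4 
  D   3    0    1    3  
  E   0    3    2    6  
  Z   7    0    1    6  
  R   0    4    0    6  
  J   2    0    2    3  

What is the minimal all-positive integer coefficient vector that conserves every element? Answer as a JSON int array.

Coefficients: [3, 6, 3, 4]

D: 3·3+6·0+3·1 = 12 | 4·3 = 12
E: 3·0+6·3+3·2 = 24 | 4·6 = 24
Z: 3·7+6·0+3·1 = 24 | 4·6 = 24
R: 3·0+6·4+3·0 = 24 | 4·6 = 24
J: 3·2+6·0+3·2 = 12 | 4·3 = 12
gcd(3,6,3,4) = 1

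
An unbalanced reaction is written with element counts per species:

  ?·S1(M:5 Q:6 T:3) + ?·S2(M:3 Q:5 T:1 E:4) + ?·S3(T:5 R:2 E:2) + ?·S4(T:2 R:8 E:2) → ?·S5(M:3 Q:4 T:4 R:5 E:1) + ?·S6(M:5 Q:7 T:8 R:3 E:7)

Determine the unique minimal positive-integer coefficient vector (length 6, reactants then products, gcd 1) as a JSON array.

M: 3·5+3·3+4·0+2·0 = 24 | 3·3+3·5 = 24
Q: 3·6+3·5+4·0+2·0 = 33 | 3·4+3·7 = 33
T: 3·3+3·1+4·5+2·2 = 36 | 3·4+3·8 = 36
R: 3·0+3·0+4·2+2·8 = 24 | 3·5+3·3 = 24
E: 3·0+3·4+4·2+2·2 = 24 | 3·1+3·7 = 24
gcd(3,3,4,2,3,3) = 1

Coefficients: [3, 3, 4, 2, 3, 3]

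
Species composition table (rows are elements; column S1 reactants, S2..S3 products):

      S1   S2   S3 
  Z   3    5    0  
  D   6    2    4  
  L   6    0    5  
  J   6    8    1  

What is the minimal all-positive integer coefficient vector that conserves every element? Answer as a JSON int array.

Z: 5·3 = 15 | 3·5+6·0 = 15
D: 5·6 = 30 | 3·2+6·4 = 30
L: 5·6 = 30 | 3·0+6·5 = 30
J: 5·6 = 30 | 3·8+6·1 = 30
gcd(5,3,6) = 1

Coefficients: [5, 3, 6]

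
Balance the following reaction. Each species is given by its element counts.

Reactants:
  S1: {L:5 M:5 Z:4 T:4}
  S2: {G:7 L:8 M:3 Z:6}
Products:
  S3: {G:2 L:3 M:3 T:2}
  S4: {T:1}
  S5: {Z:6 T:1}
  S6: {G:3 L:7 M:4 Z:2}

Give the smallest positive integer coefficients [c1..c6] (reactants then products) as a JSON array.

Coefficients: [4, 3, 3, 6, 4, 5]

G: 4·0+3·7 = 21 | 3·2+6·0+4·0+5·3 = 21
L: 4·5+3·8 = 44 | 3·3+6·0+4·0+5·7 = 44
M: 4·5+3·3 = 29 | 3·3+6·0+4·0+5·4 = 29
Z: 4·4+3·6 = 34 | 3·0+6·0+4·6+5·2 = 34
T: 4·4+3·0 = 16 | 3·2+6·1+4·1+5·0 = 16
gcd(4,3,3,6,4,5) = 1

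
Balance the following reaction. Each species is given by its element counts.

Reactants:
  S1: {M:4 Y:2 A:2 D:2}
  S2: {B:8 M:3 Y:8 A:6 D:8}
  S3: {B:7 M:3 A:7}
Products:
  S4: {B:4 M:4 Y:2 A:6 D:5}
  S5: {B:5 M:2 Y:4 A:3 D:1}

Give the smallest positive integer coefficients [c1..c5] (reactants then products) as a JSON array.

Coefficients: [3, 3, 3, 5, 5]

B: 3·0+3·8+3·7 = 45 | 5·4+5·5 = 45
M: 3·4+3·3+3·3 = 30 | 5·4+5·2 = 30
Y: 3·2+3·8+3·0 = 30 | 5·2+5·4 = 30
A: 3·2+3·6+3·7 = 45 | 5·6+5·3 = 45
D: 3·2+3·8+3·0 = 30 | 5·5+5·1 = 30
gcd(3,3,3,5,5) = 1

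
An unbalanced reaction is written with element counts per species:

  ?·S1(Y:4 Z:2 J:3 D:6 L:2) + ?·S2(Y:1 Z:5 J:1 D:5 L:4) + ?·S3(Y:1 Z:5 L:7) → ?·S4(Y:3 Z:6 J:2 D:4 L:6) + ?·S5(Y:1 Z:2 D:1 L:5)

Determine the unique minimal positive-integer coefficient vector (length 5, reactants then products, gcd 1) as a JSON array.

Y: 3·4+1·1+5·1 = 18 | 5·3+3·1 = 18
Z: 3·2+1·5+5·5 = 36 | 5·6+3·2 = 36
J: 3·3+1·1+5·0 = 10 | 5·2+3·0 = 10
D: 3·6+1·5+5·0 = 23 | 5·4+3·1 = 23
L: 3·2+1·4+5·7 = 45 | 5·6+3·5 = 45
gcd(3,1,5,5,3) = 1

Coefficients: [3, 1, 5, 5, 3]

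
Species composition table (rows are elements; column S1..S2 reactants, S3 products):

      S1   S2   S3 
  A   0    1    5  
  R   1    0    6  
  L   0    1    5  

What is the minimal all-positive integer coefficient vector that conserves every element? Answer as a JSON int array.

Coefficients: [6, 5, 1]

A: 6·0+5·1 = 5 | 1·5 = 5
R: 6·1+5·0 = 6 | 1·6 = 6
L: 6·0+5·1 = 5 | 1·5 = 5
gcd(6,5,1) = 1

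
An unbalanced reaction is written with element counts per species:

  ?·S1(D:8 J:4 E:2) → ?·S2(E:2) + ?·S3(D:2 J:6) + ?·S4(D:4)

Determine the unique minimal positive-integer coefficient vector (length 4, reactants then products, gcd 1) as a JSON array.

D: 3·8 = 24 | 3·0+2·2+5·4 = 24
J: 3·4 = 12 | 3·0+2·6+5·0 = 12
E: 3·2 = 6 | 3·2+2·0+5·0 = 6
gcd(3,3,2,5) = 1

Coefficients: [3, 3, 2, 5]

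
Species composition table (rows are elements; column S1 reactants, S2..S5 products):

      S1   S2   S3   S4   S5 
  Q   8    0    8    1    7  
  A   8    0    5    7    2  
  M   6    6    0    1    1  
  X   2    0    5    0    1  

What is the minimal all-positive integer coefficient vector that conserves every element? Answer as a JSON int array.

Coefficients: [4, 3, 1, 3, 3]

Q: 4·8 = 32 | 3·0+1·8+3·1+3·7 = 32
A: 4·8 = 32 | 3·0+1·5+3·7+3·2 = 32
M: 4·6 = 24 | 3·6+1·0+3·1+3·1 = 24
X: 4·2 = 8 | 3·0+1·5+3·0+3·1 = 8
gcd(4,3,1,3,3) = 1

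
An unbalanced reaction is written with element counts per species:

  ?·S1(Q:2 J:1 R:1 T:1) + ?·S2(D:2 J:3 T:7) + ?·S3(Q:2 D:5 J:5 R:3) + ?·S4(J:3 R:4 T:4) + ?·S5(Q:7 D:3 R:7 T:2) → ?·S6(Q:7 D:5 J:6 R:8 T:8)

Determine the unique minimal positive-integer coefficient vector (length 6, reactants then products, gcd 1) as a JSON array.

Q: 5·2+3·0+2·2+2·0+3·7 = 35 | 5·7 = 35
D: 5·0+3·2+2·5+2·0+3·3 = 25 | 5·5 = 25
J: 5·1+3·3+2·5+2·3+3·0 = 30 | 5·6 = 30
R: 5·1+3·0+2·3+2·4+3·7 = 40 | 5·8 = 40
T: 5·1+3·7+2·0+2·4+3·2 = 40 | 5·8 = 40
gcd(5,3,2,2,3,5) = 1

Coefficients: [5, 3, 2, 2, 3, 5]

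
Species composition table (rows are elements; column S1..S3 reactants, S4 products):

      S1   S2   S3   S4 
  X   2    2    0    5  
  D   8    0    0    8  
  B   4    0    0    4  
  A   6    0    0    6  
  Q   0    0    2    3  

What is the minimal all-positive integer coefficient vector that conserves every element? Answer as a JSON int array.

X: 2·2+3·2+3·0 = 10 | 2·5 = 10
D: 2·8+3·0+3·0 = 16 | 2·8 = 16
B: 2·4+3·0+3·0 = 8 | 2·4 = 8
A: 2·6+3·0+3·0 = 12 | 2·6 = 12
Q: 2·0+3·0+3·2 = 6 | 2·3 = 6
gcd(2,3,3,2) = 1

Coefficients: [2, 3, 3, 2]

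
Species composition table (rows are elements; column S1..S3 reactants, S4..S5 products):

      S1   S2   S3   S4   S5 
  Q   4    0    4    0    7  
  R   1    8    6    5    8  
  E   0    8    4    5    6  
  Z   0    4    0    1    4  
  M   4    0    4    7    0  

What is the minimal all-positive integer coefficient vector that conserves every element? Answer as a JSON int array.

Coefficients: [6, 5, 1, 4, 4]

Q: 6·4+5·0+1·4 = 28 | 4·0+4·7 = 28
R: 6·1+5·8+1·6 = 52 | 4·5+4·8 = 52
E: 6·0+5·8+1·4 = 44 | 4·5+4·6 = 44
Z: 6·0+5·4+1·0 = 20 | 4·1+4·4 = 20
M: 6·4+5·0+1·4 = 28 | 4·7+4·0 = 28
gcd(6,5,1,4,4) = 1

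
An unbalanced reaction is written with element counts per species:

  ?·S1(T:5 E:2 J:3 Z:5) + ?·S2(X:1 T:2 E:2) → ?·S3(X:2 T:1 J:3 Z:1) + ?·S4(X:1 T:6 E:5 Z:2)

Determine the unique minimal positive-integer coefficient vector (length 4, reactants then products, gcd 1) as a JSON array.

Coefficients: [1, 4, 1, 2]

X: 1·0+4·1 = 4 | 1·2+2·1 = 4
T: 1·5+4·2 = 13 | 1·1+2·6 = 13
E: 1·2+4·2 = 10 | 1·0+2·5 = 10
J: 1·3+4·0 = 3 | 1·3+2·0 = 3
Z: 1·5+4·0 = 5 | 1·1+2·2 = 5
gcd(1,4,1,2) = 1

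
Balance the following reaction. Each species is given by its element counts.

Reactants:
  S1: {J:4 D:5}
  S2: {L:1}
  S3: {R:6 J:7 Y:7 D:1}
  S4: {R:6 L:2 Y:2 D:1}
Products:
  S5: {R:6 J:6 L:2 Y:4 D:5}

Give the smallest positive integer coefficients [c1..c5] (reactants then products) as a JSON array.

Coefficients: [4, 4, 2, 3, 5]

R: 4·0+4·0+2·6+3·6 = 30 | 5·6 = 30
J: 4·4+4·0+2·7+3·0 = 30 | 5·6 = 30
L: 4·0+4·1+2·0+3·2 = 10 | 5·2 = 10
Y: 4·0+4·0+2·7+3·2 = 20 | 5·4 = 20
D: 4·5+4·0+2·1+3·1 = 25 | 5·5 = 25
gcd(4,4,2,3,5) = 1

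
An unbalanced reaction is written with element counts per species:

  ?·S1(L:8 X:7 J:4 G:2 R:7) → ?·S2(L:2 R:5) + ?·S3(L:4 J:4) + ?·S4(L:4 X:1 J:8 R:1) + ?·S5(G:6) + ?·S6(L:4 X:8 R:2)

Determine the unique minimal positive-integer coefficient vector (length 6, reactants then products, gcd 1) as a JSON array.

Coefficients: [6, 6, 2, 2, 2, 5]

L: 6·8 = 48 | 6·2+2·4+2·4+2·0+5·4 = 48
X: 6·7 = 42 | 6·0+2·0+2·1+2·0+5·8 = 42
J: 6·4 = 24 | 6·0+2·4+2·8+2·0+5·0 = 24
G: 6·2 = 12 | 6·0+2·0+2·0+2·6+5·0 = 12
R: 6·7 = 42 | 6·5+2·0+2·1+2·0+5·2 = 42
gcd(6,6,2,2,2,5) = 1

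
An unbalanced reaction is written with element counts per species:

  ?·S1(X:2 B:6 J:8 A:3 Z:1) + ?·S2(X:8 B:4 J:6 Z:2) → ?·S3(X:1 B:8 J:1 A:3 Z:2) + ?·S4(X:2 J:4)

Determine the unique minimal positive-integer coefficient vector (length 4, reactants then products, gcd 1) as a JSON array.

Coefficients: [2, 1, 2, 5]

X: 2·2+1·8 = 12 | 2·1+5·2 = 12
B: 2·6+1·4 = 16 | 2·8+5·0 = 16
J: 2·8+1·6 = 22 | 2·1+5·4 = 22
A: 2·3+1·0 = 6 | 2·3+5·0 = 6
Z: 2·1+1·2 = 4 | 2·2+5·0 = 4
gcd(2,1,2,5) = 1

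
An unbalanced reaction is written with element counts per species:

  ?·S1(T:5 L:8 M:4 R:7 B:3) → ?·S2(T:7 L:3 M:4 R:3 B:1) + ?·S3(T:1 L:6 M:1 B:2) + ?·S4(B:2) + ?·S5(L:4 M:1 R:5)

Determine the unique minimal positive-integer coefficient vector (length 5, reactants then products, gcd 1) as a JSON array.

T: 6·5 = 30 | 4·7+2·1+5·0+6·0 = 30
L: 6·8 = 48 | 4·3+2·6+5·0+6·4 = 48
M: 6·4 = 24 | 4·4+2·1+5·0+6·1 = 24
R: 6·7 = 42 | 4·3+2·0+5·0+6·5 = 42
B: 6·3 = 18 | 4·1+2·2+5·2+6·0 = 18
gcd(6,4,2,5,6) = 1

Coefficients: [6, 4, 2, 5, 6]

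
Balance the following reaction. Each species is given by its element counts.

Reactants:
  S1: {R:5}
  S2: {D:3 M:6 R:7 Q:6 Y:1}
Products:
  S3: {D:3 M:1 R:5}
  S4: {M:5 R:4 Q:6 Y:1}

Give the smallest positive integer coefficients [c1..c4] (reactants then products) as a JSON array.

Coefficients: [2, 5, 5, 5]

D: 2·0+5·3 = 15 | 5·3+5·0 = 15
M: 2·0+5·6 = 30 | 5·1+5·5 = 30
R: 2·5+5·7 = 45 | 5·5+5·4 = 45
Q: 2·0+5·6 = 30 | 5·0+5·6 = 30
Y: 2·0+5·1 = 5 | 5·0+5·1 = 5
gcd(2,5,5,5) = 1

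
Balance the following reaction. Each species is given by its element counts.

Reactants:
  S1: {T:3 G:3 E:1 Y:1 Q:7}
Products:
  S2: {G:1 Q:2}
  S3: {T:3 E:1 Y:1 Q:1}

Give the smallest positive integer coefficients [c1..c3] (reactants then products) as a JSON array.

T: 1·3 = 3 | 3·0+1·3 = 3
G: 1·3 = 3 | 3·1+1·0 = 3
E: 1·1 = 1 | 3·0+1·1 = 1
Y: 1·1 = 1 | 3·0+1·1 = 1
Q: 1·7 = 7 | 3·2+1·1 = 7
gcd(1,3,1) = 1

Coefficients: [1, 3, 1]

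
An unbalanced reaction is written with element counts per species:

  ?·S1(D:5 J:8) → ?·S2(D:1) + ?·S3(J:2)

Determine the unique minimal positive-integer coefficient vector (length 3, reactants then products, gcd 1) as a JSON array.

D: 1·5 = 5 | 5·1+4·0 = 5
J: 1·8 = 8 | 5·0+4·2 = 8
gcd(1,5,4) = 1

Coefficients: [1, 5, 4]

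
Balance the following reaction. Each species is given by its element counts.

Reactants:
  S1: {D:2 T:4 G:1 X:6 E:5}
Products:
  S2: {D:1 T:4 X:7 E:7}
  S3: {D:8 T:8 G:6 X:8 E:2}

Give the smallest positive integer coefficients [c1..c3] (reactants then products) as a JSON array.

D: 6·2 = 12 | 4·1+1·8 = 12
T: 6·4 = 24 | 4·4+1·8 = 24
G: 6·1 = 6 | 4·0+1·6 = 6
X: 6·6 = 36 | 4·7+1·8 = 36
E: 6·5 = 30 | 4·7+1·2 = 30
gcd(6,4,1) = 1

Coefficients: [6, 4, 1]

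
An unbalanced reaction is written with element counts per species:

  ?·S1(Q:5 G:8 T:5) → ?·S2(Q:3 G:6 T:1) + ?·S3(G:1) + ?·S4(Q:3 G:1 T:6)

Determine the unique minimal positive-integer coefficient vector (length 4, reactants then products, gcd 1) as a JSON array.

Q: 3·5 = 15 | 3·3+4·0+2·3 = 15
G: 3·8 = 24 | 3·6+4·1+2·1 = 24
T: 3·5 = 15 | 3·1+4·0+2·6 = 15
gcd(3,3,4,2) = 1

Coefficients: [3, 3, 4, 2]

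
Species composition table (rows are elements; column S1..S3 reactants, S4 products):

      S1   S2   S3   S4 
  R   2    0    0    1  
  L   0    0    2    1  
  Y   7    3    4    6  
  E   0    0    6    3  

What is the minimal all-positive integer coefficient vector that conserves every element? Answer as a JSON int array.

R: 3·2+1·0+3·0 = 6 | 6·1 = 6
L: 3·0+1·0+3·2 = 6 | 6·1 = 6
Y: 3·7+1·3+3·4 = 36 | 6·6 = 36
E: 3·0+1·0+3·6 = 18 | 6·3 = 18
gcd(3,1,3,6) = 1

Coefficients: [3, 1, 3, 6]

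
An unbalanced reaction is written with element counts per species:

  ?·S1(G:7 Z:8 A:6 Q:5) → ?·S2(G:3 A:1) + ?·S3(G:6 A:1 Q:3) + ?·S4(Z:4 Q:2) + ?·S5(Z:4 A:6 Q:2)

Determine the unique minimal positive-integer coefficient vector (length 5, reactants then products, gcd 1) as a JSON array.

G: 3·7 = 21 | 5·3+1·6+4·0+2·0 = 21
Z: 3·8 = 24 | 5·0+1·0+4·4+2·4 = 24
A: 3·6 = 18 | 5·1+1·1+4·0+2·6 = 18
Q: 3·5 = 15 | 5·0+1·3+4·2+2·2 = 15
gcd(3,5,1,4,2) = 1

Coefficients: [3, 5, 1, 4, 2]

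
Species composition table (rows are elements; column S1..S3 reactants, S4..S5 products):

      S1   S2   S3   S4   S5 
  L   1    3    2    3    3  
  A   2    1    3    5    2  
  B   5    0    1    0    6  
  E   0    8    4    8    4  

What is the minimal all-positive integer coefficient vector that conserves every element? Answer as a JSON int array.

Coefficients: [4, 3, 4, 3, 4]

L: 4·1+3·3+4·2 = 21 | 3·3+4·3 = 21
A: 4·2+3·1+4·3 = 23 | 3·5+4·2 = 23
B: 4·5+3·0+4·1 = 24 | 3·0+4·6 = 24
E: 4·0+3·8+4·4 = 40 | 3·8+4·4 = 40
gcd(4,3,4,3,4) = 1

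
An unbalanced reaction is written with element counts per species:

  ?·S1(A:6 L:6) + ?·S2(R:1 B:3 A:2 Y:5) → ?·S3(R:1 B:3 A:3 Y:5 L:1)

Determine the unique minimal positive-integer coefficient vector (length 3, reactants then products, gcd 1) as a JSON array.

Coefficients: [1, 6, 6]

R: 1·0+6·1 = 6 | 6·1 = 6
B: 1·0+6·3 = 18 | 6·3 = 18
A: 1·6+6·2 = 18 | 6·3 = 18
Y: 1·0+6·5 = 30 | 6·5 = 30
L: 1·6+6·0 = 6 | 6·1 = 6
gcd(1,6,6) = 1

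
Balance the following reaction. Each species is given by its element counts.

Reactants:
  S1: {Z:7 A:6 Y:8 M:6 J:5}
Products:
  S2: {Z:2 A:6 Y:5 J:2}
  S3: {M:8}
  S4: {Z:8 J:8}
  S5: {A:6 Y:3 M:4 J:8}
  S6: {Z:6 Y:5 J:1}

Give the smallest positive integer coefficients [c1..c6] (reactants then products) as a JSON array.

Coefficients: [6, 5, 4, 1, 1, 4]

Z: 6·7 = 42 | 5·2+4·0+1·8+1·0+4·6 = 42
A: 6·6 = 36 | 5·6+4·0+1·0+1·6+4·0 = 36
Y: 6·8 = 48 | 5·5+4·0+1·0+1·3+4·5 = 48
M: 6·6 = 36 | 5·0+4·8+1·0+1·4+4·0 = 36
J: 6·5 = 30 | 5·2+4·0+1·8+1·8+4·1 = 30
gcd(6,5,4,1,1,4) = 1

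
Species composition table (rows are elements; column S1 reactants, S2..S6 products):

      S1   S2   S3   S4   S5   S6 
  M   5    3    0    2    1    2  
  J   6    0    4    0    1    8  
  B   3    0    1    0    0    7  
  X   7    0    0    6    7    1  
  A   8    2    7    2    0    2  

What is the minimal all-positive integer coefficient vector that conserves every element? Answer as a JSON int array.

M: 3·5 = 15 | 3·3+2·0+1·2+2·1+1·2 = 15
J: 3·6 = 18 | 3·0+2·4+1·0+2·1+1·8 = 18
B: 3·3 = 9 | 3·0+2·1+1·0+2·0+1·7 = 9
X: 3·7 = 21 | 3·0+2·0+1·6+2·7+1·1 = 21
A: 3·8 = 24 | 3·2+2·7+1·2+2·0+1·2 = 24
gcd(3,3,2,1,2,1) = 1

Coefficients: [3, 3, 2, 1, 2, 1]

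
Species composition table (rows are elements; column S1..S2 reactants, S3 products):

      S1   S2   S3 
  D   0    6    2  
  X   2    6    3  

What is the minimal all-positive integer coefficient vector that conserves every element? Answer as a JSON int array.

Coefficients: [3, 2, 6]

D: 3·0+2·6 = 12 | 6·2 = 12
X: 3·2+2·6 = 18 | 6·3 = 18
gcd(3,2,6) = 1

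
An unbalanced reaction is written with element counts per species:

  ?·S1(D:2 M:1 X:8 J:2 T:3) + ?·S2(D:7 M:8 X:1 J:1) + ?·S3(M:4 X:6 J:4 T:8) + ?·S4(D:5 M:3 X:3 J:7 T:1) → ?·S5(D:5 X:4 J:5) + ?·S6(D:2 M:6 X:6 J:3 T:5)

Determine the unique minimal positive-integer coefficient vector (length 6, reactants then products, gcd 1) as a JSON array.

D: 3·2+1·7+1·0+3·5 = 28 | 4·5+4·2 = 28
M: 3·1+1·8+1·4+3·3 = 24 | 4·0+4·6 = 24
X: 3·8+1·1+1·6+3·3 = 40 | 4·4+4·6 = 40
J: 3·2+1·1+1·4+3·7 = 32 | 4·5+4·3 = 32
T: 3·3+1·0+1·8+3·1 = 20 | 4·0+4·5 = 20
gcd(3,1,1,3,4,4) = 1

Coefficients: [3, 1, 1, 3, 4, 4]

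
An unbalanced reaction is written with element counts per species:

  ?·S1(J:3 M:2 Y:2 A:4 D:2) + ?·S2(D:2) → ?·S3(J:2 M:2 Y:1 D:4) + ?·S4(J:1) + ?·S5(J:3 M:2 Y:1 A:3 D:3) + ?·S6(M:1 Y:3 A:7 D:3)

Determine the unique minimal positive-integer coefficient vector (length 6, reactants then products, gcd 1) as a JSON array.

Coefficients: [5, 5, 2, 5, 2, 2]

J: 5·3+5·0 = 15 | 2·2+5·1+2·3+2·0 = 15
M: 5·2+5·0 = 10 | 2·2+5·0+2·2+2·1 = 10
Y: 5·2+5·0 = 10 | 2·1+5·0+2·1+2·3 = 10
A: 5·4+5·0 = 20 | 2·0+5·0+2·3+2·7 = 20
D: 5·2+5·2 = 20 | 2·4+5·0+2·3+2·3 = 20
gcd(5,5,2,5,2,2) = 1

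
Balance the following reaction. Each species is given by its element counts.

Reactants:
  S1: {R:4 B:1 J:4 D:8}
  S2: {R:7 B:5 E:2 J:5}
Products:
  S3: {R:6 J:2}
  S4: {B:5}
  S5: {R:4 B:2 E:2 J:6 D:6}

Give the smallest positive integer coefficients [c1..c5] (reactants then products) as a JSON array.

Coefficients: [3, 4, 4, 3, 4]

R: 3·4+4·7 = 40 | 4·6+3·0+4·4 = 40
B: 3·1+4·5 = 23 | 4·0+3·5+4·2 = 23
E: 3·0+4·2 = 8 | 4·0+3·0+4·2 = 8
J: 3·4+4·5 = 32 | 4·2+3·0+4·6 = 32
D: 3·8+4·0 = 24 | 4·0+3·0+4·6 = 24
gcd(3,4,4,3,4) = 1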